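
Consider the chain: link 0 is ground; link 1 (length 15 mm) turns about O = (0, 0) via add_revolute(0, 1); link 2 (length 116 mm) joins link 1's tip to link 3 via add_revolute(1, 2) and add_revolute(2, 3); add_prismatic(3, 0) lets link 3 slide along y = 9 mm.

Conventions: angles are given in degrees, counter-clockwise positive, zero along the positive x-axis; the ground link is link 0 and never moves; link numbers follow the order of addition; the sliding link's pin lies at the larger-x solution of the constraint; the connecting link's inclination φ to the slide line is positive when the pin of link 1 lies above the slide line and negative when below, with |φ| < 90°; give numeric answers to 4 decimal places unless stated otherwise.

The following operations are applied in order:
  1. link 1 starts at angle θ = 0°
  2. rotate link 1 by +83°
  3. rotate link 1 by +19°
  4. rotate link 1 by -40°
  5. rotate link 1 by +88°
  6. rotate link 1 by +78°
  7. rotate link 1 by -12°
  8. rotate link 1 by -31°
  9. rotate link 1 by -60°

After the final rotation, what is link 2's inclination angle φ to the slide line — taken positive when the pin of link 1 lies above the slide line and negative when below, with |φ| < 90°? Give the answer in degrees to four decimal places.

geometry: r = 15 mm, L = 116 mm, e = 9 mm; θ starts at 0°
rotate link 1 by +83°: θ ← 0° +83° = 83°
rotate link 1 by +19°: θ ← 83° +19° = 102°
rotate link 1 by -40°: θ ← 102° -40° = 62°
rotate link 1 by +88°: θ ← 62° +88° = 150°
rotate link 1 by +78°: θ ← 150° +78° = 228°
rotate link 1 by -12°: θ ← 228° -12° = 216°
rotate link 1 by -31°: θ ← 216° -31° = 185°
rotate link 1 by -60°: θ ← 185° -60° = 125°
h = r sin θ − e = 12.287281 − 9 = 3.287281
sin φ = h / L = 3.287281 / 116 = 0.02833863
φ = arcsin(0.02833863) = 1.623901°

1.6239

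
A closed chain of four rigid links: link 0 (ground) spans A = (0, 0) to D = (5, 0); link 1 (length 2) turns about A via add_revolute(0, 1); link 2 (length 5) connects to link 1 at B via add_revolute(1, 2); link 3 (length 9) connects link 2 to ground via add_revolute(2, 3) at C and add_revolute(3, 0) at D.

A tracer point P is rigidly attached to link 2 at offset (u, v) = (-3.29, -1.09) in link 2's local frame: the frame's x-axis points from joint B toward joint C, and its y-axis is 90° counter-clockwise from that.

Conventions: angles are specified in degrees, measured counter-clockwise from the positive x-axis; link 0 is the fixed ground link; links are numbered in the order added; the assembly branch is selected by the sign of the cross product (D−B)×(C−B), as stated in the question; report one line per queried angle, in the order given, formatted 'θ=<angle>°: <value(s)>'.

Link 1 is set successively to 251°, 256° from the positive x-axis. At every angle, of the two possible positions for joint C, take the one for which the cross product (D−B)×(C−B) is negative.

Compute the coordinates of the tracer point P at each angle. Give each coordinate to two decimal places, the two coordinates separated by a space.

A=(0,0), D=(5.00,0)
θ=251°: B = A + 2.00·(cos251°, sin251°) = (-0.6511, -1.8910)
θ=251°: |BD| = 5.9591
θ=251°: circle(B,5.00) ∩ circle(D,9.00): a=-1.7191, h=4.6952
θ=251°:   candidates: C₊=(-3.7713,2.0159) cross=27.979; C₋=(-0.7914,-6.8891) cross=-27.979
θ=251°:   branch - wants cross < 0 → take C=(-0.7914,-6.8891) (cross=-27.979)
θ=251°: ex = (C−B)/|BC| = (-0.0281,-0.9996); ey = (0.9996,-0.0281)
θ=251°: P = B + -3.29·ex + -1.09·ey = (-1.6484,1.4283)
θ=256°: B = A + 2.00·(cos256°, sin256°) = (-0.4838, -1.9406)
θ=256°: |BD| = 5.8171
θ=256°: circle(B,5.00) ∩ circle(D,9.00): a=-1.9049, h=4.6229
θ=256°:   candidates: C₊=(-3.8218,1.7820) cross=26.892; C₋=(-0.7374,-6.9342) cross=-26.892
θ=256°:   branch - wants cross < 0 → take C=(-0.7374,-6.9342) (cross=-26.892)
θ=256°: ex = (C−B)/|BC| = (-0.0507,-0.9987); ey = (0.9987,-0.0507)
θ=256°: P = B + -3.29·ex + -1.09·ey = (-1.4056,1.4004)

θ=251°: -1.65 1.43
θ=256°: -1.41 1.40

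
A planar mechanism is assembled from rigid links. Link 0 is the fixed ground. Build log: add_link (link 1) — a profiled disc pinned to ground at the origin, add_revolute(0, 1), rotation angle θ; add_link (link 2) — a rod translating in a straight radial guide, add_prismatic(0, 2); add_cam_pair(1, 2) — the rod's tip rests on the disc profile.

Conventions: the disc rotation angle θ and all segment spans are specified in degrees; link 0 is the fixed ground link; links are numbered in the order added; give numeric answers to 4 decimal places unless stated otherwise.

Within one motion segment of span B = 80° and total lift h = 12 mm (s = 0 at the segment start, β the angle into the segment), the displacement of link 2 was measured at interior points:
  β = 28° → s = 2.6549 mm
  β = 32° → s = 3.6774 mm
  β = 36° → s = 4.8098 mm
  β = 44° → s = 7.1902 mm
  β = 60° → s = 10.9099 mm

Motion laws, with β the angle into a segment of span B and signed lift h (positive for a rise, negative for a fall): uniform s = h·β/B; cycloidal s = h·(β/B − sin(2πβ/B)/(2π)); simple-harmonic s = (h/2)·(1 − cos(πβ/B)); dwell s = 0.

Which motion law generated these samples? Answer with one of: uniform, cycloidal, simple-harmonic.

candidates at β/B = r: uniform s = h·r (linear in β); cycloidal s = h·(r − sin(2πr)/(2π)); simple-harmonic s = (h/2)(1 − cos(πr))
β=28°: printed 2.6549 | uniform 4.2000, cycloidal 2.6549, simple-harmonic 3.2761
β=32°: printed 3.6774 | uniform 4.8000, cycloidal 3.6774, simple-harmonic 4.1459
β=36°: printed 4.8098 | uniform 5.4000, cycloidal 4.8098, simple-harmonic 5.0614
β=44°: printed 7.1902 | uniform 6.6000, cycloidal 7.1902, simple-harmonic 6.9386
β=60°: printed 10.9099 | uniform 9.0000, cycloidal 10.9099, simple-harmonic 10.2426
only one law matches every sample → cycloidal

cycloidal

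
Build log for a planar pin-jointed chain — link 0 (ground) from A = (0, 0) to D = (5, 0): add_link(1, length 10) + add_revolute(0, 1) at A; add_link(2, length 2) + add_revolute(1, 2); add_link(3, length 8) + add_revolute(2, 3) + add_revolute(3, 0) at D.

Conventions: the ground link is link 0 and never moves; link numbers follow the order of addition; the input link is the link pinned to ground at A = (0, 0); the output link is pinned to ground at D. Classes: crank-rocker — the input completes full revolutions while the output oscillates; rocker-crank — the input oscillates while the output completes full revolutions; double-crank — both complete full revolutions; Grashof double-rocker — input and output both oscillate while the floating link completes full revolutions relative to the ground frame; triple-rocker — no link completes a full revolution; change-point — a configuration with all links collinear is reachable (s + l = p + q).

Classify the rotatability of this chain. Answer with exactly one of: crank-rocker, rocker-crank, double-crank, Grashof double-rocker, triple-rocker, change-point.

lengths: ground=5, input=10, coupler=2, output=8
sorted: s=2 (shortest), l=10 (longest), p+q=13
s + l = 12 vs p + q = 13
s + l < p + q (Grashof) with shortest = coupler link → Grashof double-rocker

Grashof double-rocker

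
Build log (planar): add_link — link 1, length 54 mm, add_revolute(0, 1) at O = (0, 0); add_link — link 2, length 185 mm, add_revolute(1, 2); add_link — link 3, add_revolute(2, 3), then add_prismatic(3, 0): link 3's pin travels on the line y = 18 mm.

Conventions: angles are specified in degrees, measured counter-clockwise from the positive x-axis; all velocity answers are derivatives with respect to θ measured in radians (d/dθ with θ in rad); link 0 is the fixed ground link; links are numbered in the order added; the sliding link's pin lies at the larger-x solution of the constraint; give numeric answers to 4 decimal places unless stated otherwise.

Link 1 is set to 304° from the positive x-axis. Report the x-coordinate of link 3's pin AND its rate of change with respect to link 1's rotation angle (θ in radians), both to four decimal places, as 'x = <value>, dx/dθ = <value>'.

geometry: r = 54 mm, L = 185 mm, e = 18 mm
crank pin P = (r cos θ, r sin θ) = (30.196417, -44.768029)
h = r sin θ − e = -44.768029 − 18 = -62.768029
x = r cos θ + √(L² − h²) = 30.196417 + 174.026362 = 204.222778
dx/dθ = −r sin θ − h·r cos θ/√(L² − h²) (θ in radians; h = -62.768029) = 55.659307

x = 204.2228, dx/dθ = 55.6593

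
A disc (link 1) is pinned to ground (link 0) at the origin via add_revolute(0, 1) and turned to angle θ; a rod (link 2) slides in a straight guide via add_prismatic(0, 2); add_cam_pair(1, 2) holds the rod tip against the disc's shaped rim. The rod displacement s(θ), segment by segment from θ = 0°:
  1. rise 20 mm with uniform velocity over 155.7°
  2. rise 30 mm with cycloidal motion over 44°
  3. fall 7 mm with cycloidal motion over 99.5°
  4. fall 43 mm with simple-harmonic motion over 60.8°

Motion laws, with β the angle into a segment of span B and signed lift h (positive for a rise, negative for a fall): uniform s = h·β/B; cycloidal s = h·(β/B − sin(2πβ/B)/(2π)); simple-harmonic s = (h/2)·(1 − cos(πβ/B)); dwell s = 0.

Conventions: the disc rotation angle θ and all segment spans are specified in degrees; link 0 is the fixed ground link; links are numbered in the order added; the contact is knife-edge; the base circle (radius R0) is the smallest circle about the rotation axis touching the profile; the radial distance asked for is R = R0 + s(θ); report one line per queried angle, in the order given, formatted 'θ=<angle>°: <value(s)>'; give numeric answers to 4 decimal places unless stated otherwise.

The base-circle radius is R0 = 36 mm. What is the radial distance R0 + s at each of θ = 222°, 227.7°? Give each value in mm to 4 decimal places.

segment 1 (0° to 155.7°, uniform, h = 20) is passed completely: s = 0.0000 + (20) = 20.0000
segment 2 (155.7° to 199.7°, cycloidal, h = 30) is passed completely: s = 20.0000 + (30) = 50.0000
θ = 222° falls in segment 3 (199.7° to 299.2°, cycloidal, h = -7): β = 222 − 199.7 = 22.3°, B = 99.5°; Δs = -7·(0.2241 − sin(2π·0.2241)/(2π)) = -0.4695; s = 50.0000 − 0.4695 = 49.5305
θ = 227.7° falls in segment 3 (199.7° to 299.2°, cycloidal, h = -7): β = 227.7 − 199.7 = 28°, B = 99.5°; Δs = -7·(0.2814 − sin(2π·0.2814)/(2π)) = -0.8774; s = 50.0000 − 0.8774 = 49.1226
θ=222°: R = R0 + s = 36 + 49.5305 = 85.5305
θ=227.7°: R = R0 + s = 36 + 49.1226 = 85.1226

θ=222°: 85.5305
θ=227.7°: 85.1226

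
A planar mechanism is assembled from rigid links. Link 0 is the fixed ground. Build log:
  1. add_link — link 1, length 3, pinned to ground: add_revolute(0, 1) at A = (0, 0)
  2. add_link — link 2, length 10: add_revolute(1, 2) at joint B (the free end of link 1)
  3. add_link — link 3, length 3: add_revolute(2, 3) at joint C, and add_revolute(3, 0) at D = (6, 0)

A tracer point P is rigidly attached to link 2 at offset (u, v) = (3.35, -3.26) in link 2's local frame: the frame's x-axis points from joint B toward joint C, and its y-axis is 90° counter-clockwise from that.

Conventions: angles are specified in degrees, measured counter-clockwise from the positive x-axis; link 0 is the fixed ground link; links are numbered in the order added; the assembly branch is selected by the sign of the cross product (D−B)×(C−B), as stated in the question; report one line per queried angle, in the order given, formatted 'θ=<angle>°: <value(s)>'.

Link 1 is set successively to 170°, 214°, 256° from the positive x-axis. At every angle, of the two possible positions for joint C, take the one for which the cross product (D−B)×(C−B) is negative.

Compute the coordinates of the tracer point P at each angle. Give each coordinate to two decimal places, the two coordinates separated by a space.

A=(0,0), D=(6.00,0)
θ=170°: B = A + 3.00·(cos170°, sin170°) = (-2.9544, 0.5209)
θ=170°: |BD| = 8.9696
θ=170°: circle(B,10.00) ∩ circle(D,3.00): a=9.5575, h=2.9418
θ=170°:   candidates: C₊=(6.7578,2.9027) cross=26.387; C₋=(6.4161,-2.9710) cross=-26.387
θ=170°:   branch - wants cross < 0 → take C=(6.4161,-2.9710) (cross=-26.387)
θ=170°: ex = (C−B)/|BC| = (0.9371,-0.3492); ey = (0.3492,0.9371)
θ=170°: P = B + 3.35·ex + -3.26·ey = (-0.9537,-3.7036)
θ=214°: B = A + 3.00·(cos214°, sin214°) = (-2.4871, -1.6776)
θ=214°: |BD| = 8.6513
θ=214°: circle(B,10.00) ∩ circle(D,3.00): a=9.5850, h=2.8510
θ=214°:   candidates: C₊=(6.3631,2.9779) cross=24.665; C₋=(7.4688,-2.6159) cross=-24.665
θ=214°:   branch - wants cross < 0 → take C=(7.4688,-2.6159) (cross=-24.665)
θ=214°: ex = (C−B)/|BC| = (0.9956,-0.0938); ey = (0.0938,0.9956)
θ=214°: P = B + 3.35·ex + -3.26·ey = (0.5422,-5.2375)
θ=256°: B = A + 3.00·(cos256°, sin256°) = (-0.7258, -2.9109)
θ=256°: |BD| = 7.3287
θ=256°: circle(B,10.00) ∩ circle(D,3.00): a=9.8728, h=1.5897
θ=256°:   candidates: C₊=(7.7035,2.4695) cross=11.650; C₋=(8.9663,-0.4484) cross=-11.650
θ=256°:   branch - wants cross < 0 → take C=(8.9663,-0.4484) (cross=-11.650)
θ=256°: ex = (C−B)/|BC| = (0.9692,0.2462); ey = (-0.2462,0.9692)
θ=256°: P = B + 3.35·ex + -3.26·ey = (3.3238,-5.2456)

θ=170°: -0.95 -3.70
θ=214°: 0.54 -5.24
θ=256°: 3.32 -5.25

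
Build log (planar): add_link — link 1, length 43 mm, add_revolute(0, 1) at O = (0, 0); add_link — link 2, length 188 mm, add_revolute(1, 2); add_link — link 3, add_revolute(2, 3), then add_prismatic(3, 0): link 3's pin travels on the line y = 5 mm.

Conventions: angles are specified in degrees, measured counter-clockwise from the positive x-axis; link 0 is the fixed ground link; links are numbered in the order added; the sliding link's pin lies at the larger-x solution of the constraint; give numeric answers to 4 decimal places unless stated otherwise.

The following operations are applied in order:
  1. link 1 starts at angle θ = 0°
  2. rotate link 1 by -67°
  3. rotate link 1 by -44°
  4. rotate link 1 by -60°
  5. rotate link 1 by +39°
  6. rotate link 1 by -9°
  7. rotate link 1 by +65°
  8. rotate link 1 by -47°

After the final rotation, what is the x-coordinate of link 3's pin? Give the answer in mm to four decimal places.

geometry: r = 43 mm, L = 188 mm, e = 5 mm; θ starts at 0°
rotate link 1 by -67°: θ ← 0° -67° = -67°
rotate link 1 by -44°: θ ← -67° -44° = -111°
rotate link 1 by -60°: θ ← -111° -60° = -171°
rotate link 1 by +39°: θ ← -171° +39° = -132°
rotate link 1 by -9°: θ ← -132° -9° = -141°
rotate link 1 by +65°: θ ← -141° +65° = -76°
rotate link 1 by -47°: θ ← -76° -47° = -123°
crank pin P = (r cos θ, r sin θ) = (-23.419479, -36.062834)
h = r sin θ − e = -36.062834 − 5 = -41.062834
x = r cos θ + √(L² − h²) = -23.419479 + 183.460741 = 160.041263

160.0413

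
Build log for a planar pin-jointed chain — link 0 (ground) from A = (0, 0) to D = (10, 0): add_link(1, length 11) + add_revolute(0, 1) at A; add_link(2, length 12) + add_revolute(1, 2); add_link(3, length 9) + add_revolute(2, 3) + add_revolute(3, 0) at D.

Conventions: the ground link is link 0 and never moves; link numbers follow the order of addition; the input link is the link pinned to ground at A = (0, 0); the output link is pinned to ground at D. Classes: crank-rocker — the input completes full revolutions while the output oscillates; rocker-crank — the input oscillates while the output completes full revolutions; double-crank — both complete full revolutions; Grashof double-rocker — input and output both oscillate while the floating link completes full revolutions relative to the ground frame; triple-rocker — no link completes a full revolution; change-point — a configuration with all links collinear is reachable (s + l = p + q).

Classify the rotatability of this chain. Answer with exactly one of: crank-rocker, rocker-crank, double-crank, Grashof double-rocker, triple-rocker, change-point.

lengths: ground=10, input=11, coupler=12, output=9
sorted: s=9 (shortest), l=12 (longest), p+q=21
s + l = 21 vs p + q = 21
s + l = p + q → change-point (collinear configuration reachable)

change-point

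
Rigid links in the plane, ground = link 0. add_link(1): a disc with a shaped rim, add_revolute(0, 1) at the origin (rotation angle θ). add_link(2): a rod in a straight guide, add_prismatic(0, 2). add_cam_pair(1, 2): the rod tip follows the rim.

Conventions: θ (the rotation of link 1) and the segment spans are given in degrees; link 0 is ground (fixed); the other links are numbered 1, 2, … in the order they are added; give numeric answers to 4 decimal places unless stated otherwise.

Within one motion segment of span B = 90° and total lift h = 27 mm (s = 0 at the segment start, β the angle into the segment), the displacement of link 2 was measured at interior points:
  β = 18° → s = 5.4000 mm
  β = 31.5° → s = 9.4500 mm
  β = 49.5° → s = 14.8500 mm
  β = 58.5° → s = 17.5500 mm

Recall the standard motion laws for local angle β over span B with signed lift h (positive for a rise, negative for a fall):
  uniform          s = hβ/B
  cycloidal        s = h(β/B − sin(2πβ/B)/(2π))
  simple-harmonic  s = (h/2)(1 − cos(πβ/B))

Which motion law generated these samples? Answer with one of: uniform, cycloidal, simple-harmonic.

candidates at β/B = r: uniform s = h·r (linear in β); cycloidal s = h·(r − sin(2πr)/(2π)); simple-harmonic s = (h/2)(1 − cos(πr))
β=18°: printed 5.4000 | uniform 5.4000, cycloidal 1.3131, simple-harmonic 2.5783
β=31.5°: printed 9.4500 | uniform 9.4500, cycloidal 5.9735, simple-harmonic 7.3711
β=49.5°: printed 14.8500 | uniform 14.8500, cycloidal 16.1779, simple-harmonic 15.6119
β=58.5°: printed 17.5500 | uniform 17.5500, cycloidal 21.0265, simple-harmonic 19.6289
only one law matches every sample → uniform

uniform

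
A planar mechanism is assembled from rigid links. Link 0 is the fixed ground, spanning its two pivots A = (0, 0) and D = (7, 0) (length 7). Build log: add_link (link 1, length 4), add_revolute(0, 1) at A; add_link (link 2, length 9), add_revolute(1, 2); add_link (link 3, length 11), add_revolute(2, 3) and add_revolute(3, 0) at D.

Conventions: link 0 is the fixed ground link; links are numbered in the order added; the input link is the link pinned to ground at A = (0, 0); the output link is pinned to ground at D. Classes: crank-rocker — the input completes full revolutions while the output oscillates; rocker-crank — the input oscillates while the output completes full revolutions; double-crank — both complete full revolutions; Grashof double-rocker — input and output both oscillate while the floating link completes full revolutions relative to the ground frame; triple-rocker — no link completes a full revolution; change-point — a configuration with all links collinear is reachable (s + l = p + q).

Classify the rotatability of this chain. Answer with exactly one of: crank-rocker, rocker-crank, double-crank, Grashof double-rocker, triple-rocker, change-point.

lengths: ground=7, input=4, coupler=9, output=11
sorted: s=4 (shortest), l=11 (longest), p+q=16
s + l = 15 vs p + q = 16
s + l < p + q (Grashof) with shortest = input link → crank-rocker

crank-rocker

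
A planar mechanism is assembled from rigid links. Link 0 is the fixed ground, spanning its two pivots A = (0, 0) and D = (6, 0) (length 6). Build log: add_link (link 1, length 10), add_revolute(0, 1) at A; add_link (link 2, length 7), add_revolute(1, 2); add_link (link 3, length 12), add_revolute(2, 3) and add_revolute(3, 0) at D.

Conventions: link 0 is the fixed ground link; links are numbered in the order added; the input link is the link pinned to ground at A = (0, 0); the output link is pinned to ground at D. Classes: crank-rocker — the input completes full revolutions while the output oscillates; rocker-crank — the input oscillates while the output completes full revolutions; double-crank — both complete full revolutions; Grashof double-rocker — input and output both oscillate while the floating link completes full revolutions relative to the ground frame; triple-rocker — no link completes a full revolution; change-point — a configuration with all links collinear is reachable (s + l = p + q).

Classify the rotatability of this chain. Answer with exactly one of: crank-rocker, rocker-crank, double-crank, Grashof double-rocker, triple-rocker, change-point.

lengths: ground=6, input=10, coupler=7, output=12
sorted: s=6 (shortest), l=12 (longest), p+q=17
s + l = 18 vs p + q = 17
s + l > p + q → non-Grashof → no link fully rotates → triple-rocker

triple-rocker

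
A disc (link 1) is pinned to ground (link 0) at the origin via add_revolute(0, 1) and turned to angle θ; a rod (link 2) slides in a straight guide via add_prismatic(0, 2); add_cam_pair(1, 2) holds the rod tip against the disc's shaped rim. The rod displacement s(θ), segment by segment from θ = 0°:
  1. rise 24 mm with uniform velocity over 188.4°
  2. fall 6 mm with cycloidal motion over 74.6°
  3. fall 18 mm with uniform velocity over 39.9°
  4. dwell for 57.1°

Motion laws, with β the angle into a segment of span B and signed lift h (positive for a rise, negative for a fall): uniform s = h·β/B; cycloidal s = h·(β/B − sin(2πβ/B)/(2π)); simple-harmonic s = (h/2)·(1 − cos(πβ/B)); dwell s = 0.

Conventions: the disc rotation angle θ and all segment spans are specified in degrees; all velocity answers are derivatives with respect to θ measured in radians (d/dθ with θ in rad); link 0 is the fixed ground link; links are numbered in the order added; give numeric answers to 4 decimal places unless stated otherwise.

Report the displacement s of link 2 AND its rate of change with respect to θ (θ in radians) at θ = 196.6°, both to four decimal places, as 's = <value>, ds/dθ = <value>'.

segment 1 (0° to 188.4°, uniform, h = 24) is passed completely: s = 0.0000 + (24) = 24.0000
θ = 196.6° falls in segment 2 (188.4° to 263°, cycloidal, h = -6): β = 196.6 − 188.4 = 8.2°, B = 74.6°; Δs = -6·(0.1099 − sin(2π·0.1099)/(2π)) = -0.0512; s = 24.0000 − 0.0512 = 23.9488
velocity in seg [188.4°–263°] (cycloidal), θ in radians: β = 8.2° = 0.1431 rad, B = 74.6° = 1.3020 rad; ds/dθ = (h/B)(1 − cos(2πβ/B)) = ((-6)/1.3020)(1 − cos(2π·0.1099)) = -1.056046 mm/rad

s = 23.9488, ds/dθ = -1.0560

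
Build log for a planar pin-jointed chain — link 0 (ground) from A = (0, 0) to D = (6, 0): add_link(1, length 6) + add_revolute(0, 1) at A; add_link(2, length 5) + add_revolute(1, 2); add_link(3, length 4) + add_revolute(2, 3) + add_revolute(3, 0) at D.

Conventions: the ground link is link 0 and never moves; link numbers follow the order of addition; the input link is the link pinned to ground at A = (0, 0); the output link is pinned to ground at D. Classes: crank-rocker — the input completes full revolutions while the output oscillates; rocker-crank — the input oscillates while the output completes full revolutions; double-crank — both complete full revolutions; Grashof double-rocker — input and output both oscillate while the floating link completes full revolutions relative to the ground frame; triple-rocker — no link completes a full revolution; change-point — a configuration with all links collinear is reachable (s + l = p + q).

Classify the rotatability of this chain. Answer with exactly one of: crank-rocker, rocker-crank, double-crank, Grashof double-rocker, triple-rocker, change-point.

lengths: ground=6, input=6, coupler=5, output=4
sorted: s=4 (shortest), l=6 (longest), p+q=11
s + l = 10 vs p + q = 11
s + l < p + q (Grashof) with shortest = output link → rocker-crank

rocker-crank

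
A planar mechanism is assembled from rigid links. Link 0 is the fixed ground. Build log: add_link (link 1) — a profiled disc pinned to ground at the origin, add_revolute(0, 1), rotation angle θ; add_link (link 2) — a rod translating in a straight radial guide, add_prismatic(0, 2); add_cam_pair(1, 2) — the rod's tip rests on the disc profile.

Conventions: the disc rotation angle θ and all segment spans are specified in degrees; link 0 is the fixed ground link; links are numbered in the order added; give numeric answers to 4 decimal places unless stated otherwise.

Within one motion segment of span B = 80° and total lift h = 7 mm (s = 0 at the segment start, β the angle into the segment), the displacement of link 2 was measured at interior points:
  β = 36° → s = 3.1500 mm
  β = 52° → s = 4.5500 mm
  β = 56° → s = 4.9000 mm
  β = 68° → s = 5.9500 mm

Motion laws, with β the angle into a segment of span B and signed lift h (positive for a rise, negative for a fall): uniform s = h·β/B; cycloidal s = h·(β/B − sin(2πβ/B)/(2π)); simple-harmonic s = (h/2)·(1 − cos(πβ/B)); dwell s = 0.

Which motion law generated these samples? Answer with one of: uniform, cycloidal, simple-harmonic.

candidates at β/B = r: uniform s = h·r (linear in β); cycloidal s = h·(r − sin(2πr)/(2π)); simple-harmonic s = (h/2)(1 − cos(πr))
β=36°: printed 3.1500 | uniform 3.1500, cycloidal 2.8057, simple-harmonic 2.9525
β=52°: printed 4.5500 | uniform 4.5500, cycloidal 5.4513, simple-harmonic 5.0890
β=56°: printed 4.9000 | uniform 4.9000, cycloidal 5.9596, simple-harmonic 5.5572
β=68°: printed 5.9500 | uniform 5.9500, cycloidal 6.8513, simple-harmonic 6.6185
only one law matches every sample → uniform

uniform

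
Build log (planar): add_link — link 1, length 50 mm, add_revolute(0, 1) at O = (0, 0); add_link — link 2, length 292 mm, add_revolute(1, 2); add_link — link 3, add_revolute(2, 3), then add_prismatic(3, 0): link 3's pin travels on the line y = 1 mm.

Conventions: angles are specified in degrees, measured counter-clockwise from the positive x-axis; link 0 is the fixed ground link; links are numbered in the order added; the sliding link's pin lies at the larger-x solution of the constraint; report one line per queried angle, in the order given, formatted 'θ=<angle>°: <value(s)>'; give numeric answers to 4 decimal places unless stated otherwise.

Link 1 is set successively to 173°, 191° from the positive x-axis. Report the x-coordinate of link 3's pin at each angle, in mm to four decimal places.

geometry: r = 50 mm, L = 292 mm, e = 1 mm
θ=173°: crank pin P = (r cos θ, r sin θ) = (-49.627308, 6.093467)
θ=173°: h = r sin θ − e = 6.093467 − 1 = 5.093467
θ=173°: x = r cos θ + √(L² − h²) = -49.627308 + 291.955573 = 242.328265
θ=191°: crank pin P = (r cos θ, r sin θ) = (-49.081359, -9.540450)
θ=191°: h = r sin θ − e = -9.540450 − 1 = -10.540450
θ=191°: x = r cos θ + √(L² − h²) = -49.081359 + 291.809696 = 242.728337

θ=173°: 242.3283
θ=191°: 242.7283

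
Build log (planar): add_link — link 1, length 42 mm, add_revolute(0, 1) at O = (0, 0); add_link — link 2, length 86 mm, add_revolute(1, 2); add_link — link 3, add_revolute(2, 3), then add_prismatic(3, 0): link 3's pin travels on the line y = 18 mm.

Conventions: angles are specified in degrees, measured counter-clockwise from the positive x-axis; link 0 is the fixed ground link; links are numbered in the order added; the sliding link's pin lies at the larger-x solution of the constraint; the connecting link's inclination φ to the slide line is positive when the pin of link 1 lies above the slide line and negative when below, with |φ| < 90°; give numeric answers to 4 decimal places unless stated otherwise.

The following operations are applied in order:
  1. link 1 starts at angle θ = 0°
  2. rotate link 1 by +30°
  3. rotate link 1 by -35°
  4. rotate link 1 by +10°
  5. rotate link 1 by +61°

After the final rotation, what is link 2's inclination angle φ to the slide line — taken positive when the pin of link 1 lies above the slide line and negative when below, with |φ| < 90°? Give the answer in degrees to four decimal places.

geometry: r = 42 mm, L = 86 mm, e = 18 mm; θ starts at 0°
rotate link 1 by +30°: θ ← 0° +30° = 30°
rotate link 1 by -35°: θ ← 30° -35° = -5°
rotate link 1 by +10°: θ ← -5° +10° = 5°
rotate link 1 by +61°: θ ← 5° +61° = 66°
h = r sin θ − e = 38.368909 − 18 = 20.368909
sin φ = h / L = 20.368909 / 86 = 0.23684778
φ = arcsin(0.23684778) = 13.700568°

13.7006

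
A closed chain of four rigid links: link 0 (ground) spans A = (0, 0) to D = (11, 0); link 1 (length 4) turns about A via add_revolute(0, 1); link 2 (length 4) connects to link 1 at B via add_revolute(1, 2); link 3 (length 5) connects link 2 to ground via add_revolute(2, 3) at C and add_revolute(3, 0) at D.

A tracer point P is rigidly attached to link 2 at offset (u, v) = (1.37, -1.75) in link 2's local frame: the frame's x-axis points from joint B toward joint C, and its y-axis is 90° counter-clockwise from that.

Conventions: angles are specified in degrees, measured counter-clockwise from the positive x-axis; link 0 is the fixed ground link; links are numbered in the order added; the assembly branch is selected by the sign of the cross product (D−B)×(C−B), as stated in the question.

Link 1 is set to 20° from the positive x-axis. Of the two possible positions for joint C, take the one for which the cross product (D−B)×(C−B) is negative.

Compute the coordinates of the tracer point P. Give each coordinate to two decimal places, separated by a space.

A=(0,0), D=(11.00,0)
B = A + 4.00·(cos20°, sin20°) = (3.7588, 1.3681)
|BD| = 7.3693
circle(B,4.00) ∩ circle(D,5.00): a=3.0740, h=2.5594
  candidates: C₊=(7.2545,3.3123) cross=18.861; C₋=(6.3042,-1.7175) cross=-18.861
  branch - wants cross < 0 → take C=(6.3042,-1.7175) (cross=-18.861)
ex = (C−B)/|BC| = (0.6364,-0.7714); ey = (0.7714,0.6364)
P = B + 1.37·ex + -1.75·ey = (3.2807,-0.8024)

3.28 -0.80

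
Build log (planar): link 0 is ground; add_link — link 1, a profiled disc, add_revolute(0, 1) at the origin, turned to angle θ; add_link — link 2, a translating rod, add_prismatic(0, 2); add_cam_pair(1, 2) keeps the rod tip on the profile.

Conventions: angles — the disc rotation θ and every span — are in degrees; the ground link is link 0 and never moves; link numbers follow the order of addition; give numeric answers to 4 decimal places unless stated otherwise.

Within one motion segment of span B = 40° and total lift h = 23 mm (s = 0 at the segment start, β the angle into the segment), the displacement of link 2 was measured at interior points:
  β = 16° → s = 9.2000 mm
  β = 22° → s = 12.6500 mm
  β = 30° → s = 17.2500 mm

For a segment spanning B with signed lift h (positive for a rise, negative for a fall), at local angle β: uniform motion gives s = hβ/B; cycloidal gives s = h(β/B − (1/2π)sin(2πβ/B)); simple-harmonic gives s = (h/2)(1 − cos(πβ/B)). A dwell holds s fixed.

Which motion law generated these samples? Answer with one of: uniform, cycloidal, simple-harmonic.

candidates at β/B = r: uniform s = h·r (linear in β); cycloidal s = h·(r − sin(2πr)/(2π)); simple-harmonic s = (h/2)(1 − cos(πr))
β=16°: printed 9.2000 | uniform 9.2000, cycloidal 7.0484, simple-harmonic 7.9463
β=22°: printed 12.6500 | uniform 12.6500, cycloidal 13.7812, simple-harmonic 13.2990
β=30°: printed 17.2500 | uniform 17.2500, cycloidal 20.9106, simple-harmonic 19.6317
only one law matches every sample → uniform

uniform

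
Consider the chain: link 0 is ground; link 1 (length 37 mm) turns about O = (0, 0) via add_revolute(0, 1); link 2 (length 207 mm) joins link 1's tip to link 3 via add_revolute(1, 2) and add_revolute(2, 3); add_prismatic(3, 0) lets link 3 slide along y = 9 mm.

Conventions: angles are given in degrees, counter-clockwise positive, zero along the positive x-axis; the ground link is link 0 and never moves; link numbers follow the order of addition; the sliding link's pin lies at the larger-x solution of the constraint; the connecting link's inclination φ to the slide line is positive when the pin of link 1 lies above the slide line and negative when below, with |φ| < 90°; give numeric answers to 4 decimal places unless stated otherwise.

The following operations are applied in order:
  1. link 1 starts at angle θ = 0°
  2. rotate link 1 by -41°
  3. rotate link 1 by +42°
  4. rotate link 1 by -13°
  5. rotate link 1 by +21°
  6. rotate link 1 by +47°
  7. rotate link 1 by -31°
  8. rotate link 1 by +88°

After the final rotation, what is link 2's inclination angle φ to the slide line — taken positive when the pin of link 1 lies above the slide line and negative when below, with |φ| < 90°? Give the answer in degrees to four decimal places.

geometry: r = 37 mm, L = 207 mm, e = 9 mm; θ starts at 0°
rotate link 1 by -41°: θ ← 0° -41° = -41°
rotate link 1 by +42°: θ ← -41° +42° = 1°
rotate link 1 by -13°: θ ← 1° -13° = -12°
rotate link 1 by +21°: θ ← -12° +21° = 9°
rotate link 1 by +47°: θ ← 9° +47° = 56°
rotate link 1 by -31°: θ ← 56° -31° = 25°
rotate link 1 by +88°: θ ← 25° +88° = 113°
h = r sin θ − e = 34.058680 − 9 = 25.058680
sin φ = h / L = 25.058680 / 207 = 0.12105642
φ = arcsin(0.12105642) = 6.953076°

6.9531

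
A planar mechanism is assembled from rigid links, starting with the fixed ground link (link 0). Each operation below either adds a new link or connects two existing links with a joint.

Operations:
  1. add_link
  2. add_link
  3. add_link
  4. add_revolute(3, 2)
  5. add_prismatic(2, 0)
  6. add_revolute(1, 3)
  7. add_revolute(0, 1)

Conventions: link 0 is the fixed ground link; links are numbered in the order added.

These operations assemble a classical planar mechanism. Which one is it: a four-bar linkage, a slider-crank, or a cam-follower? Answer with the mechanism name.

links: 4 (incl. ground); joints: 3 revolute, 1 prismatic, 0 higher (cam) pair, forming one closed loop
4 links, 3 revolutes + 1 prismatic in one loop → slider-crank

slider-crank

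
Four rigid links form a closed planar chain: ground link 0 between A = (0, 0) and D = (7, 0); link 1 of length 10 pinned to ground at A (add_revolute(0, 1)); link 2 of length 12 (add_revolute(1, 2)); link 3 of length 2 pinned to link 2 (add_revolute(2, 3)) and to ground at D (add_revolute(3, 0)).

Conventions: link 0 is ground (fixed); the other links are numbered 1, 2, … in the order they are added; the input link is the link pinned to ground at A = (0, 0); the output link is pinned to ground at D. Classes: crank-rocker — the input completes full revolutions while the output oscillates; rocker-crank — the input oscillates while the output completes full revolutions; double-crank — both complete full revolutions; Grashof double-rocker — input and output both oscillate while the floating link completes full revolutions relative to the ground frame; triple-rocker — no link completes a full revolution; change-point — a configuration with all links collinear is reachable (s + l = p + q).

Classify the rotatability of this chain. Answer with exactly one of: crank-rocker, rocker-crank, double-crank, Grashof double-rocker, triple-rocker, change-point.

lengths: ground=7, input=10, coupler=12, output=2
sorted: s=2 (shortest), l=12 (longest), p+q=17
s + l = 14 vs p + q = 17
s + l < p + q (Grashof) with shortest = output link → rocker-crank

rocker-crank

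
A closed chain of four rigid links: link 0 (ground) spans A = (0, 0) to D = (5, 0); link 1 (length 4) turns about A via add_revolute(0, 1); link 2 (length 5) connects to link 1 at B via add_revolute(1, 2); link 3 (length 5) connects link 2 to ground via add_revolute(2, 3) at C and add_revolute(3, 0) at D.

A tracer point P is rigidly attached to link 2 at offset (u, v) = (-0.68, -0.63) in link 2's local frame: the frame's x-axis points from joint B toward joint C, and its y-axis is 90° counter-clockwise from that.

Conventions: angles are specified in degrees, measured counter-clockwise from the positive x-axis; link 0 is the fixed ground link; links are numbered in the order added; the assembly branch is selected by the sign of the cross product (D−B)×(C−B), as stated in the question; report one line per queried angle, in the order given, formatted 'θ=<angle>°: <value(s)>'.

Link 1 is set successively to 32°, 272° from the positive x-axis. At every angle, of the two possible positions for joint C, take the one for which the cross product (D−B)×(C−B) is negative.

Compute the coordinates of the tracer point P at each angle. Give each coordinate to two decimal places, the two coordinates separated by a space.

A=(0,0), D=(5.00,0)
θ=32°: B = A + 4.00·(cos32°, sin32°) = (3.3922, 2.1197)
θ=32°: |BD| = 2.6605
θ=32°: circle(B,5.00) ∩ circle(D,5.00): a=1.3302, h=4.8198
θ=32°:   candidates: C₊=(8.0362,3.9726) cross=12.823; C₋=(0.3560,-1.8529) cross=-12.823
θ=32°:   branch - wants cross < 0 → take C=(0.3560,-1.8529) (cross=-12.823)
θ=32°: ex = (C−B)/|BC| = (-0.6072,-0.7945); ey = (0.7945,-0.6072)
θ=32°: P = B + -0.68·ex + -0.63·ey = (3.3046,3.0425)
θ=272°: B = A + 4.00·(cos272°, sin272°) = (0.1396, -3.9976)
θ=272°: |BD| = 6.2932
θ=272°: circle(B,5.00) ∩ circle(D,5.00): a=3.1466, h=3.8857
θ=272°:   candidates: C₊=(0.1015,1.0023) cross=24.454; C₋=(5.0381,-4.9999) cross=-24.454
θ=272°:   branch - wants cross < 0 → take C=(5.0381,-4.9999) (cross=-24.454)
θ=272°: ex = (C−B)/|BC| = (0.9797,-0.2005); ey = (0.2005,0.9797)
θ=272°: P = B + -0.68·ex + -0.63·ey = (-0.6529,-4.4785)

θ=32°: 3.30 3.04
θ=272°: -0.65 -4.48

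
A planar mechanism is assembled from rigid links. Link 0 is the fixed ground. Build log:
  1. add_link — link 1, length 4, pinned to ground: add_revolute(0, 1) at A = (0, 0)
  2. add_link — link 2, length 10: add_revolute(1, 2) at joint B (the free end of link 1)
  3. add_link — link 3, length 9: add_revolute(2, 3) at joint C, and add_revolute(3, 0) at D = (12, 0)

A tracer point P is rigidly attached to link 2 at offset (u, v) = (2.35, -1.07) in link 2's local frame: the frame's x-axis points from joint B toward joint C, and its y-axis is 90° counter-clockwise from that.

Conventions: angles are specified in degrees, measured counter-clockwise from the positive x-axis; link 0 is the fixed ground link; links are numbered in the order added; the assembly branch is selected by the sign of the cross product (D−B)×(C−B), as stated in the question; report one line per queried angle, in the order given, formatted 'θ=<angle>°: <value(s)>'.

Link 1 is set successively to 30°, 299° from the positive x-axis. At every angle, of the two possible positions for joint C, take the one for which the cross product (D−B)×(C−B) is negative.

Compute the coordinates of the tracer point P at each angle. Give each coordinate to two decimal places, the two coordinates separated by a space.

A=(0,0), D=(12.00,0)
θ=30°: B = A + 4.00·(cos30°, sin30°) = (3.4641, 2.0000)
θ=30°: |BD| = 8.7671
θ=30°: circle(B,10.00) ∩ circle(D,9.00): a=5.4671, h=8.3732
θ=30°:   candidates: C₊=(10.6972,8.9052) cross=73.408; C₋=(6.8769,-7.3996) cross=-73.408
θ=30°:   branch - wants cross < 0 → take C=(6.8769,-7.3996) (cross=-73.408)
θ=30°: ex = (C−B)/|BC| = (0.3413,-0.9400); ey = (0.9400,0.3413)
θ=30°: P = B + 2.35·ex + -1.07·ey = (3.2604,-0.5741)
θ=299°: B = A + 4.00·(cos299°, sin299°) = (1.9392, -3.4985)
θ=299°: |BD| = 10.6517
θ=299°: circle(B,10.00) ∩ circle(D,9.00): a=6.2177, h=7.8320
θ=299°:   candidates: C₊=(5.2397,5.9412) cross=83.424; C₋=(10.3844,-8.8538) cross=-83.424
θ=299°:   branch - wants cross < 0 → take C=(10.3844,-8.8538) (cross=-83.424)
θ=299°: ex = (C−B)/|BC| = (0.8445,-0.5355); ey = (0.5355,0.8445)
θ=299°: P = B + 2.35·ex + -1.07·ey = (3.3508,-5.6606)

θ=30°: 3.26 -0.57
θ=299°: 3.35 -5.66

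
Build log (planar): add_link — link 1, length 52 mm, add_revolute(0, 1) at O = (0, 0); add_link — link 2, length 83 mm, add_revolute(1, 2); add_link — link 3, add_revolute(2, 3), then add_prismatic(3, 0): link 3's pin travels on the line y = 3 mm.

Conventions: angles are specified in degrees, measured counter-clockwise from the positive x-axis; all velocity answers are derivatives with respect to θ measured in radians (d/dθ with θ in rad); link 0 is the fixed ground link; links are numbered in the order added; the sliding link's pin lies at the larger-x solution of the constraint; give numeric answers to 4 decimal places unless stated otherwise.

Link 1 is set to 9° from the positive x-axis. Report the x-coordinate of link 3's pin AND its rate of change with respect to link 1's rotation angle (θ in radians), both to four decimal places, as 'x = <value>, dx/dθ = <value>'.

geometry: r = 52 mm, L = 83 mm, e = 3 mm
crank pin P = (r cos θ, r sin θ) = (51.359794, 8.134592)
h = r sin θ − e = 8.134592 − 3 = 5.134592
x = r cos θ + √(L² − h²) = 51.359794 + 82.841028 = 134.200822
dx/dθ = −r sin θ − h·r cos θ/√(L² − h²) (θ in radians; h = 5.134592) = -11.317937

x = 134.2008, dx/dθ = -11.3179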